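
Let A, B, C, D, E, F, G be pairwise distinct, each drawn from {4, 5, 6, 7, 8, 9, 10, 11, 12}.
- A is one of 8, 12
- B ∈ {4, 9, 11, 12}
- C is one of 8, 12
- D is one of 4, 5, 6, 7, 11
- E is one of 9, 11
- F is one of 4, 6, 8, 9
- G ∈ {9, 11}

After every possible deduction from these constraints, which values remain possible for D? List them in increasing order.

5, 7

A and C between them cover only {8, 12} — a naked pair. Remove those values from B, F.
E and G between them cover only {9, 11} — a naked pair. Remove those values from B, D, F.
B's domain is down to {4}, so B = 4. Eliminate 4 elsewhere: D, F.
F's domain is down to {6}, so F = 6. Eliminate 6 elsewhere: D.
No further eliminations apply; D can still be any of 5, 7.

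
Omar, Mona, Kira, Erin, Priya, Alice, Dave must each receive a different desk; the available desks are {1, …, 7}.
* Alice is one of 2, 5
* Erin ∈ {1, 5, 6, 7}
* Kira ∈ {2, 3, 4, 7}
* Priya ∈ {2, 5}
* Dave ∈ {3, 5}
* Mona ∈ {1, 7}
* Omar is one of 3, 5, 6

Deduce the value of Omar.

6

Among the 7 variables, 4 fits only Kira (and all 7 values in {1, 2, 3, 4, 5, 6, 7} must be used), so Kira = 4.
The 2 variables Priya and Alice are confined to {2, 5}, which locks those values in; drop them from Omar, Erin, Dave.
Dave has just one choice, so Dave = 3. So Omar can't be 3.
So Omar = 6.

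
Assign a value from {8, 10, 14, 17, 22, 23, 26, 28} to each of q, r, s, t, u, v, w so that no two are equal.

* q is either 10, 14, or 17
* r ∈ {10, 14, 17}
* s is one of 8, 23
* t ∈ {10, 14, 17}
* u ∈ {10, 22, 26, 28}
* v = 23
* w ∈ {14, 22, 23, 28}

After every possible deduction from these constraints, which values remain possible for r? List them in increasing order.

10, 14, 17

v must be 23 (only option left). Eliminate 23 elsewhere: s, w.
s has just one choice, so s = 8.
q, r, t share exactly the 3 values {10, 14, 17}; by pigeonhole those values go to them, so strike 10, 14, 17 from u, w.
No further eliminations apply; r can still be any of 10, 14, 17.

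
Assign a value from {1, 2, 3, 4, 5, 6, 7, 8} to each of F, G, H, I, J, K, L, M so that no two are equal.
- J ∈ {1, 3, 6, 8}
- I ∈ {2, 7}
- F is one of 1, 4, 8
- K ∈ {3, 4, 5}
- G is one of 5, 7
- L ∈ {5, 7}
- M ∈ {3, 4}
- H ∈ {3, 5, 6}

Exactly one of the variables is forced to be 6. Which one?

Among the 8 variables, 2 fits only I (and all 8 values in {1, 2, 3, 4, 5, 6, 7, 8} must be used), so I = 2.
G and L share exactly the 2 values {5, 7}; by pigeonhole those values go to them, so strike 5, 7 from H, K.
K and M share exactly the 2 values {3, 4}; by pigeonhole those values go to them, so strike 3, 4 from F, H, J.
So 6 goes to H.

H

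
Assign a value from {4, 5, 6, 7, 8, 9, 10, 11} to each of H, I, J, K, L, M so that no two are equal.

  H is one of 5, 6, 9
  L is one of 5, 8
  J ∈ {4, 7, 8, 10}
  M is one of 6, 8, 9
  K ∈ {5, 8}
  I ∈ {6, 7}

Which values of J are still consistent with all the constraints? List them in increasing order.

4, 10

K and L share exactly the 2 values {5, 8}; by pigeonhole those values go to them, so strike 5, 8 from H, J, M.
H and M between them cover only {6, 9} — a naked pair. Remove those values from I.
I has just one choice, so I = 7. Strike 7 from J.
No further eliminations apply; J can still be any of 4, 10.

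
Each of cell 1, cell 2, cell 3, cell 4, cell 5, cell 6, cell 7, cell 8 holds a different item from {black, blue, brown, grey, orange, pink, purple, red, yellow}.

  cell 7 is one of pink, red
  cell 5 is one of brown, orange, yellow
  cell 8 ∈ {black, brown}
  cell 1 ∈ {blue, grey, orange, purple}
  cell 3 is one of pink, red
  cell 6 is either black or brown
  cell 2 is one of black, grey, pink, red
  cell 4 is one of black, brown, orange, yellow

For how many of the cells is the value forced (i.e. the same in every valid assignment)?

cell 3 and cell 7 share exactly the 2 values {pink, red}; by pigeonhole those values go to them, so strike pink, red from cell 2.
The 2 variables cell 6 and cell 8 are confined to {black, brown}, which locks those values in; drop them from cell 2, cell 4, cell 5.
cell 2 has just one choice, so cell 2 = grey. Strike grey from cell 1.
cell 4 and cell 5 share exactly the 2 values {orange, yellow}; by pigeonhole those values go to them, so strike orange, yellow from cell 1.
Determined: cell 2=grey. The other cells each still have more than one consistent value. That makes 1.

1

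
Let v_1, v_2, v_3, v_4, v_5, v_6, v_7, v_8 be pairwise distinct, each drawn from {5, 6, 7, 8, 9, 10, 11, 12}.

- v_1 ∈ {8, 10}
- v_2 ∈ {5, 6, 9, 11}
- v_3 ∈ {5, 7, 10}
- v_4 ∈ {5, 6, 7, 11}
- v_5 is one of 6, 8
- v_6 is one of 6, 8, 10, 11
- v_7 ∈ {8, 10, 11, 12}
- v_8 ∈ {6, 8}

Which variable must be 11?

The 8 variables draw from only 8 values {5, 6, 7, 8, 9, 10, 11, 12}, so each is used; only v_2 can be 9, hence v_2 = 9.
Among the 7 still-open variables, 12 fits only v_7 (and all 7 values in {5, 6, 7, 8, 10, 11, 12} must be used), so v_7 = 12.
The 2 variables v_5 and v_8 are confined to {6, 8}, which locks those values in; drop them from v_1, v_4, v_6.
v_1 has just one choice, so v_1 = 10. Remove 10 from v_3, v_6.
So 11 goes to v_6.

v_6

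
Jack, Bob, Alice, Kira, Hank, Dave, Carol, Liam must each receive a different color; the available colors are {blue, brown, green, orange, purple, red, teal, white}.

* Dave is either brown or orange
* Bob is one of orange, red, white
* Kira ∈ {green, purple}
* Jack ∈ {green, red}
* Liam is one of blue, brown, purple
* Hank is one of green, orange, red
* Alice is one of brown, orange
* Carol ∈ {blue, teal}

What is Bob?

white

Among the 8 variables, teal fits only Carol (and all 8 values in {blue, brown, green, orange, purple, red, teal, white} must be used), so Carol = teal.
Among the 7 still-open variables, blue fits only Liam (and all 7 values in {blue, brown, green, orange, purple, red, white} must be used), so Liam = blue.
The 6 still-open variables draw from only 6 values {brown, green, orange, purple, red, white}, so each is used; only Kira can be purple, hence Kira = purple.
The 5 still-open variables draw from only 5 values {brown, green, orange, red, white}, so each is used; only Bob can be white, hence Bob = white.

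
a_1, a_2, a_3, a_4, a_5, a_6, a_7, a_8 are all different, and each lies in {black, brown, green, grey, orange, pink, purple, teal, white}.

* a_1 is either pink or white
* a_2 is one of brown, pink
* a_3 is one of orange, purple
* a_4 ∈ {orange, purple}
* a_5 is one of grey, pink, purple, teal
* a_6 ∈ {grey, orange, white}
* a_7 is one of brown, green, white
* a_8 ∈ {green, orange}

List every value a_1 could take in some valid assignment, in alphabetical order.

The 8 variables draw from only 8 values {brown, green, grey, orange, pink, purple, teal, white}, so each is used; only a_5 can be teal, hence a_5 = teal.
The 7 still-open variables together cover exactly {brown, green, grey, orange, pink, purple, white} — 7 values for 7 variables — and grey appears only in a_6's list, so a_6 = grey.
a_3 and a_4 between them cover only {orange, purple} — a naked pair. Remove those values from a_8.
That leaves a_8 = green. Eliminate green elsewhere: a_7.
No further eliminations apply; a_1 can still be any of pink, white.

pink, white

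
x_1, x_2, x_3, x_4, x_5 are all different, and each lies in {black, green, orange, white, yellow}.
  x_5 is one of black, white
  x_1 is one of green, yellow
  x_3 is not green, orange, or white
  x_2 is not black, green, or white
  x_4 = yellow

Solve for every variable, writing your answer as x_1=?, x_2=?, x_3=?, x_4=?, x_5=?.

x_1=green, x_2=orange, x_3=black, x_4=yellow, x_5=white

x_4 must be yellow (only option left). Remove yellow from x_1, x_2, x_3.
x_1 has just one choice, so x_1 = green.
x_2 must be orange (only option left).
x_3 must be black (only option left). So x_5 can't be black.
x_5's domain is down to {white}, so x_5 = white.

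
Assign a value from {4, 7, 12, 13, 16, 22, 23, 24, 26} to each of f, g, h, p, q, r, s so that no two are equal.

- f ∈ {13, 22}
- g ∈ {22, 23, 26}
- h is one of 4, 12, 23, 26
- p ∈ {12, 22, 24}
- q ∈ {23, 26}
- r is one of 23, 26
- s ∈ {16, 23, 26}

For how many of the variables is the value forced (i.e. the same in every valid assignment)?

3

q and r between them cover only {23, 26} — a naked pair. Remove those values from g, h, s.
g's domain is down to {22}, so g = 22. So f, p can't be 22.
That leaves s = 16.
That leaves f = 13.
Determined: f=13, g=22, s=16. The other variables each still have more than one consistent value. That makes 3.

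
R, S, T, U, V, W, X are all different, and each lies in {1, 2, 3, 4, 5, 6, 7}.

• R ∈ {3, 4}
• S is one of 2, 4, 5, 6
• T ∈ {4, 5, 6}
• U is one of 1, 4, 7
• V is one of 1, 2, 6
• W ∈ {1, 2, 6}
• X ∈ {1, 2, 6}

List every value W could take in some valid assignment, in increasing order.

The 7 variables together cover exactly {1, 2, 3, 4, 5, 6, 7} — 7 values for 7 variables — and 3 appears only in R's list, so R = 3.
Among the 6 still-open variables, 7 fits only U (and all 6 values in {1, 2, 4, 5, 6, 7} must be used), so U = 7.
The 3 variables V, W, X are confined to {1, 2, 6}, which locks those values in; drop them from S, T.
No further eliminations apply; W can still be any of 1, 2, 6.

1, 2, 6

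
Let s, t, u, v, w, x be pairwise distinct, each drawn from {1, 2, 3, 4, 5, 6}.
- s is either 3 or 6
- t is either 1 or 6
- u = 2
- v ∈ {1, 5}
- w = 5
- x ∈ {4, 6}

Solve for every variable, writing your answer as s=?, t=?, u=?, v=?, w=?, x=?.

s=3, t=6, u=2, v=1, w=5, x=4

u has just one choice, so u = 2.
That leaves w = 5. Eliminate 5 elsewhere: v.
v's domain is down to {1}, so v = 1. Strike 1 from t.
t must be 6 (only option left). Remove 6 from s, x.
x must be 4 (only option left).
s has just one choice, so s = 3.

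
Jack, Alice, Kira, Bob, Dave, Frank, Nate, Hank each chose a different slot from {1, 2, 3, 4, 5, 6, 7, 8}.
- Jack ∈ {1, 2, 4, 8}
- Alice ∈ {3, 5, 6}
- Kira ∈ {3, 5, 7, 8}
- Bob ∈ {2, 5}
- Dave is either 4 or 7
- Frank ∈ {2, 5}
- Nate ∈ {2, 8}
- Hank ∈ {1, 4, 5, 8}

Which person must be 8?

The 8 variables draw from only 8 values {1, 2, 3, 4, 5, 6, 7, 8}, so each is used; only Alice can be 6, hence Alice = 6.
Among the 7 still-open variables, 3 fits only Kira (and all 7 values in {1, 2, 3, 4, 5, 7, 8} must be used), so Kira = 3.
The 6 still-open variables draw from only 6 values {1, 2, 4, 5, 7, 8}, so each is used; only Dave can be 7, hence Dave = 7.
Bob and Frank between them cover only {2, 5} — a naked pair. Remove those values from Jack, Nate, Hank.
So 8 goes to Nate.

Nate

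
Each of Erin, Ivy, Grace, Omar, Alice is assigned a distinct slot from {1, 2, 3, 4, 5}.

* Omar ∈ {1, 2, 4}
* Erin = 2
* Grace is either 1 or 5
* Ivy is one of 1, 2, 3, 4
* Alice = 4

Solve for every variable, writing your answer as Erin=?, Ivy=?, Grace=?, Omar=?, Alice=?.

Erin's domain is down to {2}, so Erin = 2. Remove 2 from Ivy, Omar.
That leaves Alice = 4. Remove 4 from Ivy, Omar.
Omar has just one choice, so Omar = 1. So Ivy, Grace can't be 1.
That leaves Ivy = 3.
Grace's domain is down to {5}, so Grace = 5.

Erin=2, Ivy=3, Grace=5, Omar=1, Alice=4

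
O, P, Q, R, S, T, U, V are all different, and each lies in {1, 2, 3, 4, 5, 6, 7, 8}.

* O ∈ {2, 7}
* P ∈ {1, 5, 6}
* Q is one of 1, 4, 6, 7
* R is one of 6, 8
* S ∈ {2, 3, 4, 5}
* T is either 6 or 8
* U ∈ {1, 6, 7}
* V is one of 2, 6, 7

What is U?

1

The 8 variables draw from only 8 values {1, 2, 3, 4, 5, 6, 7, 8}, so each is used; only S can be 3, hence S = 3.
Among the 7 still-open variables, 4 fits only Q (and all 7 values in {1, 2, 4, 5, 6, 7, 8} must be used), so Q = 4.
The 6 still-open variables together cover exactly {1, 2, 5, 6, 7, 8} — 6 values for 6 variables — and 5 appears only in P's list, so P = 5.
The 5 still-open variables together cover exactly {1, 2, 6, 7, 8} — 5 values for 5 variables — and 1 appears only in U's list, so U = 1.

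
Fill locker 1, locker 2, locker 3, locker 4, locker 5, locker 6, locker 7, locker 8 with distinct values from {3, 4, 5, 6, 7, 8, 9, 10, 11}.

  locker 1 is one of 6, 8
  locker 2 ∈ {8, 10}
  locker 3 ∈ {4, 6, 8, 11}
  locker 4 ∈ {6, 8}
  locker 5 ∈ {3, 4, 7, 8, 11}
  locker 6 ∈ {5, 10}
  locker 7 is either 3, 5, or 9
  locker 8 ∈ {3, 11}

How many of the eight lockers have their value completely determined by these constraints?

locker 1 and locker 4 share exactly the 2 values {6, 8}; by pigeonhole those values go to them, so strike 6, 8 from locker 2, locker 3, locker 5.
locker 2 has just one choice, so locker 2 = 10. Strike 10 from locker 6.
That leaves locker 6 = 5. Remove 5 from locker 7.
Determined: locker 2=10, locker 6=5. The other lockers each still have more than one consistent value. That makes 2.

2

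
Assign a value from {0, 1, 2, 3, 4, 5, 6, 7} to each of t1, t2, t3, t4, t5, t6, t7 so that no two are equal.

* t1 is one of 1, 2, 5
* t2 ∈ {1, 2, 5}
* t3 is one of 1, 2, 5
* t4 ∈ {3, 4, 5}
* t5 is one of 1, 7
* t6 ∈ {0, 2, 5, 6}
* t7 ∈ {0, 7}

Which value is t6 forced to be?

6

The 3 variables t1, t2, t3 are confined to {1, 2, 5}, which locks those values in; drop them from t4, t5, t6.
t5 has just one choice, so t5 = 7. Strike 7 from t7.
t7 has just one choice, so t7 = 0. Remove 0 from t6.
So t6 = 6.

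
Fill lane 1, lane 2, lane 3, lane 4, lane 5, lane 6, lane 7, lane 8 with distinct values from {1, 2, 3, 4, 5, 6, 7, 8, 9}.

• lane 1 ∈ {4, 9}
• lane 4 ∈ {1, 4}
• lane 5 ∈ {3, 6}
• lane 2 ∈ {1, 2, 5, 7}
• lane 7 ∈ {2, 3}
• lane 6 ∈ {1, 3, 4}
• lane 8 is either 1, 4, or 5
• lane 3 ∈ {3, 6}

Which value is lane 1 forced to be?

9

Among the 8 variables, 7 fits only lane 2 (and all 8 values in {1, 2, 3, 4, 5, 6, 7, 9} must be used), so lane 2 = 7.
The 7 still-open variables together cover exactly {1, 2, 3, 4, 5, 6, 9} — 7 values for 7 variables — and 2 appears only in lane 7's list, so lane 7 = 2.
The 6 still-open variables together cover exactly {1, 3, 4, 5, 6, 9} — 6 values for 6 variables — and 5 appears only in lane 8's list, so lane 8 = 5.
The 5 still-open variables together cover exactly {1, 3, 4, 6, 9} — 5 values for 5 variables — and 9 appears only in lane 1's list, so lane 1 = 9.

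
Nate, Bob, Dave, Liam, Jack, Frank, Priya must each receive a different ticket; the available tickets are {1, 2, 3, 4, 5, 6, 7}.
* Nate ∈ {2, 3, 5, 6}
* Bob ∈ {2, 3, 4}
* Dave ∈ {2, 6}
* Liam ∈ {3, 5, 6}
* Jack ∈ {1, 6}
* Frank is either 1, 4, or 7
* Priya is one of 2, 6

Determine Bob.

4

The 7 variables together cover exactly {1, 2, 3, 4, 5, 6, 7} — 7 values for 7 variables — and 7 appears only in Frank's list, so Frank = 7.
The 6 still-open variables together cover exactly {1, 2, 3, 4, 5, 6} — 6 values for 6 variables — and 1 appears only in Jack's list, so Jack = 1.
The 5 still-open variables together cover exactly {2, 3, 4, 5, 6} — 5 values for 5 variables — and 4 appears only in Bob's list, so Bob = 4.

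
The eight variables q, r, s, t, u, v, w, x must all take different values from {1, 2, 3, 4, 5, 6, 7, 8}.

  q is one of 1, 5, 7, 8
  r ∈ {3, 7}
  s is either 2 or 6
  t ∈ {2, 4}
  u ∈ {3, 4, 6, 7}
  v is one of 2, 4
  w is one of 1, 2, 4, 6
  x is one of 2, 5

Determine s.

Among the 8 variables, 8 fits only q (and all 8 values in {1, 2, 3, 4, 5, 6, 7, 8} must be used), so q = 8.
Among the 7 still-open variables, 1 fits only w (and all 7 values in {1, 2, 3, 4, 5, 6, 7} must be used), so w = 1.
The 6 still-open variables together cover exactly {2, 3, 4, 5, 6, 7} — 6 values for 6 variables — and 5 appears only in x's list, so x = 5.
The 2 variables t and v are confined to {2, 4}, which locks those values in; drop them from s, u.
So s = 6.

6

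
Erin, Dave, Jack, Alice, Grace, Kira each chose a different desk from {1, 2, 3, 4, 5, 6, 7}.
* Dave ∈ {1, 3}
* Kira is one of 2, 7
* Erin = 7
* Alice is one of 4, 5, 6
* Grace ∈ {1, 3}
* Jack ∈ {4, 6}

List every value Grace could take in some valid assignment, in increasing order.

1, 3

Erin has just one choice, so Erin = 7. Strike 7 from Kira.
That leaves Kira = 2.
No further eliminations apply; Grace can still be any of 1, 3.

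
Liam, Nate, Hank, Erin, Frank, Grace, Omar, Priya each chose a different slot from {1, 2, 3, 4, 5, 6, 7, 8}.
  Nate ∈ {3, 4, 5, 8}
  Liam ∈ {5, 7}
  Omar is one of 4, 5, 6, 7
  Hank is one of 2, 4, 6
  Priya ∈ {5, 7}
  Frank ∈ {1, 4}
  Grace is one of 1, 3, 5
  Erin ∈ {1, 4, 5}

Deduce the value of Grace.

The 8 variables together cover exactly {1, 2, 3, 4, 5, 6, 7, 8} — 8 values for 8 variables — and 2 appears only in Hank's list, so Hank = 2.
The 7 still-open variables together cover exactly {1, 3, 4, 5, 6, 7, 8} — 7 values for 7 variables — and 6 appears only in Omar's list, so Omar = 6.
The 6 still-open variables draw from only 6 values {1, 3, 4, 5, 7, 8}, so each is used; only Nate can be 8, hence Nate = 8.
Among the 5 still-open variables, 3 fits only Grace (and all 5 values in {1, 3, 4, 5, 7} must be used), so Grace = 3.

3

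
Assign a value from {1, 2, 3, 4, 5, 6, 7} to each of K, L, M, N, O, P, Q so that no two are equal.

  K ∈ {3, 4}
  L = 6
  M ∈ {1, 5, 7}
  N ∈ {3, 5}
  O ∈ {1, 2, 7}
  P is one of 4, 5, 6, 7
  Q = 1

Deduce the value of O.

L's domain is down to {6}, so L = 6. So P can't be 6.
Q has just one choice, so Q = 1. Remove 1 from M, O.
The 5 still-open variables draw from only 5 values {2, 3, 4, 5, 7}, so each is used; only O can be 2, hence O = 2.

2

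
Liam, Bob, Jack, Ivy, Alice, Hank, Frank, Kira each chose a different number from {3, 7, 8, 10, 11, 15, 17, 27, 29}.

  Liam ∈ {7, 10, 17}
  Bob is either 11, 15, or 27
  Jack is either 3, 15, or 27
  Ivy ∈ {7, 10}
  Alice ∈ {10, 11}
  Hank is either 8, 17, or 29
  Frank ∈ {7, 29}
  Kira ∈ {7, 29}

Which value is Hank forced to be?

Frank and Kira between them cover only {7, 29} — a naked pair. Remove those values from Liam, Ivy, Hank.
Ivy has just one choice, so Ivy = 10. Strike 10 from Liam, Alice.
That leaves Alice = 11. Remove 11 from Bob.
Liam's domain is down to {17}, so Liam = 17. Remove 17 from Hank.
So Hank = 8.

8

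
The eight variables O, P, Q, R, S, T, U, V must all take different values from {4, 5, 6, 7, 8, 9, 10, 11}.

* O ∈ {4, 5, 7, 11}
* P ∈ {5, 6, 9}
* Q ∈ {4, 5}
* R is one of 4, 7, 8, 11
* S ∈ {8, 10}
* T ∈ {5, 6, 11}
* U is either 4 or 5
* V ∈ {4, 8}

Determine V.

The 8 variables together cover exactly {4, 5, 6, 7, 8, 9, 10, 11} — 8 values for 8 variables — and 9 appears only in P's list, so P = 9.
Among the 7 still-open variables, 6 fits only T (and all 7 values in {4, 5, 6, 7, 8, 10, 11} must be used), so T = 6.
Among the 6 still-open variables, 10 fits only S (and all 6 values in {4, 5, 7, 8, 10, 11} must be used), so S = 10.
Q and U between them cover only {4, 5} — a naked pair. Remove those values from O, R, V.
So V = 8.

8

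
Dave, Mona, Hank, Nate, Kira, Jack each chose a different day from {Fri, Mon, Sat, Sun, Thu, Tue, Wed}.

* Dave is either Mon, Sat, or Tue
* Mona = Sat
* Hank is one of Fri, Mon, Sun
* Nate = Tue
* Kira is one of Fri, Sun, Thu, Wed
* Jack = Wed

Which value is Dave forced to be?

Mon

Mona has just one choice, so Mona = Sat. So Dave can't be Sat.
Nate has just one choice, so Nate = Tue. Eliminate Tue elsewhere: Dave.
So Dave = Mon.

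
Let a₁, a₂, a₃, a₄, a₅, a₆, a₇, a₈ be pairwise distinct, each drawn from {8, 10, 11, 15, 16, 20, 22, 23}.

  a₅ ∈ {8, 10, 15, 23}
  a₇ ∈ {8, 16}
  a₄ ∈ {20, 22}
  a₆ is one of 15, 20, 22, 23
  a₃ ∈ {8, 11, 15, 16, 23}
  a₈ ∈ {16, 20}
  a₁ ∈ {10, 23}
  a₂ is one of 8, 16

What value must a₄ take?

The 8 variables draw from only 8 values {8, 10, 11, 15, 16, 20, 22, 23}, so each is used; only a₃ can be 11, hence a₃ = 11.
a₂ and a₇ share exactly the 2 values {8, 16}; by pigeonhole those values go to them, so strike 8, 16 from a₅, a₈.
a₈ must be 20 (only option left). Strike 20 from a₄, a₆.
So a₄ = 22.

22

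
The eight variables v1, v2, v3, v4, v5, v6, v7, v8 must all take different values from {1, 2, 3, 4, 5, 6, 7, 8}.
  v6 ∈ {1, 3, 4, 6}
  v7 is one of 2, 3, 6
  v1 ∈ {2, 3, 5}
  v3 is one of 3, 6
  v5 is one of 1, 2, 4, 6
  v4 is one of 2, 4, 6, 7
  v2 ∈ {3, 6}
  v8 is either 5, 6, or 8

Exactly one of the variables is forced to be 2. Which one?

v7

The 8 variables together cover exactly {1, 2, 3, 4, 5, 6, 7, 8} — 8 values for 8 variables — and 7 appears only in v4's list, so v4 = 7.
The 7 still-open variables draw from only 7 values {1, 2, 3, 4, 5, 6, 8}, so each is used; only v8 can be 8, hence v8 = 8.
The 6 still-open variables draw from only 6 values {1, 2, 3, 4, 5, 6}, so each is used; only v1 can be 5, hence v1 = 5.
v2 and v3 share exactly the 2 values {3, 6}; by pigeonhole those values go to them, so strike 3, 6 from v5, v6, v7.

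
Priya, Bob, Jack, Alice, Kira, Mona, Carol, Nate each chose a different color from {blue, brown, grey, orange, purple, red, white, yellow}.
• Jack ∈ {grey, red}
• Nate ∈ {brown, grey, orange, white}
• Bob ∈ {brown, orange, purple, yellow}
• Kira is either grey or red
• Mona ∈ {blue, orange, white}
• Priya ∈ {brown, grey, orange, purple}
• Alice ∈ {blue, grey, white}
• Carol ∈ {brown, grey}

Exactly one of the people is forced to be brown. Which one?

Carol

The 8 variables draw from only 8 values {blue, brown, grey, orange, purple, red, white, yellow}, so each is used; only Bob can be yellow, hence Bob = yellow.
The 7 still-open variables together cover exactly {blue, brown, grey, orange, purple, red, white} — 7 values for 7 variables — and purple appears only in Priya's list, so Priya = purple.
The 2 variables Jack and Kira are confined to {grey, red}, which locks those values in; drop them from Alice, Carol, Nate.
So brown goes to Carol.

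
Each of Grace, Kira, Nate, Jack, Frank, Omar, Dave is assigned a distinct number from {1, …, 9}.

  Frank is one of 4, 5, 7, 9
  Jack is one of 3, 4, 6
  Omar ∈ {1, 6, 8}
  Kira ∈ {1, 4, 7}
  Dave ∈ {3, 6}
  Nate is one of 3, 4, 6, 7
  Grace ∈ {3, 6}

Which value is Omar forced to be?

The 2 variables Grace and Dave are confined to {3, 6}, which locks those values in; drop them from Nate, Jack, Omar.
Jack has just one choice, so Jack = 4. Strike 4 from Kira, Nate, Frank.
Nate has just one choice, so Nate = 7. So Kira, Frank can't be 7.
That leaves Kira = 1. Remove 1 from Omar.
So Omar = 8.

8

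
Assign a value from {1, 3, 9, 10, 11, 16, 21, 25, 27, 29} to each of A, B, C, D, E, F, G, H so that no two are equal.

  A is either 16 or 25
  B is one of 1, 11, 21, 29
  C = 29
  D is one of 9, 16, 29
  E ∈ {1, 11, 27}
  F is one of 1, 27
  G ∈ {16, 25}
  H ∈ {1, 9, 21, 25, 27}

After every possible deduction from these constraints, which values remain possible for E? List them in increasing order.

C's domain is down to {29}, so C = 29. Eliminate 29 elsewhere: B, D.
A and G between them cover only {16, 25} — a naked pair. Remove those values from D, H.
D has just one choice, so D = 9. So H can't be 9.
No further eliminations apply; E can still be any of 1, 11, 27.

1, 11, 27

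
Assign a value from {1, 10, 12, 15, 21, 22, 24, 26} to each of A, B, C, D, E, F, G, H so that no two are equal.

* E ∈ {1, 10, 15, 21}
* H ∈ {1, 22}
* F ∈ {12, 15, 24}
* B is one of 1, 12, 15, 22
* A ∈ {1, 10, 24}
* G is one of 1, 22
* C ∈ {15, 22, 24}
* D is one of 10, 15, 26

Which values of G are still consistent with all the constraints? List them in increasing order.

1, 22

Among the 8 variables, 21 fits only E (and all 8 values in {1, 10, 12, 15, 21, 22, 24, 26} must be used), so E = 21.
Among the 7 still-open variables, 26 fits only D (and all 7 values in {1, 10, 12, 15, 22, 24, 26} must be used), so D = 26.
Among the 6 still-open variables, 10 fits only A (and all 6 values in {1, 10, 12, 15, 22, 24} must be used), so A = 10.
G and H share exactly the 2 values {1, 22}; by pigeonhole those values go to them, so strike 1, 22 from B, C.
No further eliminations apply; G can still be any of 1, 22.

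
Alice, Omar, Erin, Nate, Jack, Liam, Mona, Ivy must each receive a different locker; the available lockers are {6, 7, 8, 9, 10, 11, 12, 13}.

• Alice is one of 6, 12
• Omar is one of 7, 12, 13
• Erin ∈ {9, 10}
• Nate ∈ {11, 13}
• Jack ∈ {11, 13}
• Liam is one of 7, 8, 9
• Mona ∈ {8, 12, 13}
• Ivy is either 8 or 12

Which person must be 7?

Omar

The 8 variables together cover exactly {6, 7, 8, 9, 10, 11, 12, 13} — 8 values for 8 variables — and 6 appears only in Alice's list, so Alice = 6.
The 7 still-open variables together cover exactly {7, 8, 9, 10, 11, 12, 13} — 7 values for 7 variables — and 10 appears only in Erin's list, so Erin = 10.
The 6 still-open variables together cover exactly {7, 8, 9, 11, 12, 13} — 6 values for 6 variables — and 9 appears only in Liam's list, so Liam = 9.
Among the 5 still-open variables, 7 fits only Omar (and all 5 values in {7, 8, 11, 12, 13} must be used), so Omar = 7.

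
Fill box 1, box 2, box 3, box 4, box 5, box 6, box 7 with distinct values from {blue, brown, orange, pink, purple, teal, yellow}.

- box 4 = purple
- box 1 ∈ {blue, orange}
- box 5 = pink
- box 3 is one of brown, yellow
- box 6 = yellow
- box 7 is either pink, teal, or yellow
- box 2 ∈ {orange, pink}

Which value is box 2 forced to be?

orange

box 4 must be purple (only option left).
box 5 must be pink (only option left). Remove pink from box 2, box 7.
So box 2 = orange.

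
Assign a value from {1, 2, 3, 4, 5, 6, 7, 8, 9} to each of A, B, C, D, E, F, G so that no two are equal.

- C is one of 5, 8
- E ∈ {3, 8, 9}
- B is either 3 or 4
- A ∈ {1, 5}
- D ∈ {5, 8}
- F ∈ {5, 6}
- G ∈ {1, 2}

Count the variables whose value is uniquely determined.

3

The 2 variables C and D are confined to {5, 8}, which locks those values in; drop them from A, E, F.
That leaves A = 1. Eliminate 1 elsewhere: G.
F has just one choice, so F = 6.
G must be 2 (only option left).
Determined: A=1, F=6, G=2. The other variables each still have more than one consistent value. That makes 3.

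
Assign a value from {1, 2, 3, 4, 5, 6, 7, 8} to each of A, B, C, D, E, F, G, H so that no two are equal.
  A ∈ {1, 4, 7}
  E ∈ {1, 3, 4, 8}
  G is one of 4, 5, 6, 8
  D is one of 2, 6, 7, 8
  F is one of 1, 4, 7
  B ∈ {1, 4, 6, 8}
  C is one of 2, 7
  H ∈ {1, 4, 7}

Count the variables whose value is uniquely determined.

3

The 8 variables draw from only 8 values {1, 2, 3, 4, 5, 6, 7, 8}, so each is used; only E can be 3, hence E = 3.
The 7 still-open variables together cover exactly {1, 2, 4, 5, 6, 7, 8} — 7 values for 7 variables — and 5 appears only in G's list, so G = 5.
A, F, H share exactly the 3 values {1, 4, 7}; by pigeonhole those values go to them, so strike 1, 4, 7 from B, C, D.
C must be 2 (only option left). So D can't be 2.
Determined: C=2, E=3, G=5. The other variables each still have more than one consistent value. That makes 3.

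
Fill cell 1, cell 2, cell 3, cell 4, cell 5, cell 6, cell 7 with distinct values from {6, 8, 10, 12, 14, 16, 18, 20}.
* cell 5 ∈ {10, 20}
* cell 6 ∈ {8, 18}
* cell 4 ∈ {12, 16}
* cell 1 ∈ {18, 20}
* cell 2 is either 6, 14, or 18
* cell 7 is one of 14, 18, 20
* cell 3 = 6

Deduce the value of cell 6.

8

cell 3 has just one choice, so cell 3 = 6. Eliminate 6 elsewhere: cell 2.
The 3 variables cell 1, cell 2, cell 7 are confined to {14, 18, 20}, which locks those values in; drop them from cell 5, cell 6.
So cell 6 = 8.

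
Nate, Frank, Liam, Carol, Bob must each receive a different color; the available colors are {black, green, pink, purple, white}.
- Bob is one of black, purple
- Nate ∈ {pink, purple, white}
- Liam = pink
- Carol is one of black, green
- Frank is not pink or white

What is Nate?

white

Liam's domain is down to {pink}, so Liam = pink. Eliminate pink elsewhere: Nate.
The 4 still-open variables together cover exactly {black, green, purple, white} — 4 values for 4 variables — and white appears only in Nate's list, so Nate = white.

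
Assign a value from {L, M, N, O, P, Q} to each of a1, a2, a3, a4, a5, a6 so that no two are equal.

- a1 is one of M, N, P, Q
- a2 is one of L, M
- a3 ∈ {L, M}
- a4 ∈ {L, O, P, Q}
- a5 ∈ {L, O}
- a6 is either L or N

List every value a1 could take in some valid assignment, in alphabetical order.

P, Q

a2 and a3 between them cover only {L, M} — a naked pair. Remove those values from a1, a4, a5, a6.
a5's domain is down to {O}, so a5 = O. Strike O from a4.
a6 has just one choice, so a6 = N. Remove N from a1.
No further eliminations apply; a1 can still be any of P, Q.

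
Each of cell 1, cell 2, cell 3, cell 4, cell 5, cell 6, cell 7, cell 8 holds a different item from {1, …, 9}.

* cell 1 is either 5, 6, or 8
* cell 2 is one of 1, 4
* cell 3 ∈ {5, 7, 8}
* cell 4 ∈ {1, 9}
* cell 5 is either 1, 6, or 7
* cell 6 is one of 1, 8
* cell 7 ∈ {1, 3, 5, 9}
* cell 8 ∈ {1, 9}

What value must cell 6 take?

8

The 8 variables together cover exactly {1, 3, 4, 5, 6, 7, 8, 9} — 8 values for 8 variables — and 3 appears only in cell 7's list, so cell 7 = 3.
Among the 7 still-open variables, 4 fits only cell 2 (and all 7 values in {1, 4, 5, 6, 7, 8, 9} must be used), so cell 2 = 4.
cell 4 and cell 8 share exactly the 2 values {1, 9}; by pigeonhole those values go to them, so strike 1, 9 from cell 5, cell 6.
So cell 6 = 8.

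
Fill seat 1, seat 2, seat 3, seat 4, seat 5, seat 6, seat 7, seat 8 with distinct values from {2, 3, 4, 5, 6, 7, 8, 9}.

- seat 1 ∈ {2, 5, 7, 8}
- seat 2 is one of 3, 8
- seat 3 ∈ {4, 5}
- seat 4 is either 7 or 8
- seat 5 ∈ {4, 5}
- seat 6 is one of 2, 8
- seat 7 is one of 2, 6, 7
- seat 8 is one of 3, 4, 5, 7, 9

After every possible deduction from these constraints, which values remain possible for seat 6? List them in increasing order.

The 8 variables draw from only 8 values {2, 3, 4, 5, 6, 7, 8, 9}, so each is used; only seat 7 can be 6, hence seat 7 = 6.
The 7 still-open variables together cover exactly {2, 3, 4, 5, 7, 8, 9} — 7 values for 7 variables — and 9 appears only in seat 8's list, so seat 8 = 9.
Among the 6 still-open variables, 3 fits only seat 2 (and all 6 values in {2, 3, 4, 5, 7, 8} must be used), so seat 2 = 3.
seat 3 and seat 5 share exactly the 2 values {4, 5}; by pigeonhole those values go to them, so strike 4, 5 from seat 1.
No further eliminations apply; seat 6 can still be any of 2, 8.

2, 8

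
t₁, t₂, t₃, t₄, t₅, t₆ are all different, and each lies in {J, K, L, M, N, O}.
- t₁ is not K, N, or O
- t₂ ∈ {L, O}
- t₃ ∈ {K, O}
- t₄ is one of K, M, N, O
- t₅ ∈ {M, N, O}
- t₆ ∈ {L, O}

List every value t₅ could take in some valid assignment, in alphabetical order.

The 6 variables together cover exactly {J, K, L, M, N, O} — 6 values for 6 variables — and J appears only in t₁'s list, so t₁ = J.
The 2 variables t₂ and t₆ are confined to {L, O}, which locks those values in; drop them from t₃, t₄, t₅.
t₃'s domain is down to {K}, so t₃ = K. Strike K from t₄.
No further eliminations apply; t₅ can still be any of M, N.

M, N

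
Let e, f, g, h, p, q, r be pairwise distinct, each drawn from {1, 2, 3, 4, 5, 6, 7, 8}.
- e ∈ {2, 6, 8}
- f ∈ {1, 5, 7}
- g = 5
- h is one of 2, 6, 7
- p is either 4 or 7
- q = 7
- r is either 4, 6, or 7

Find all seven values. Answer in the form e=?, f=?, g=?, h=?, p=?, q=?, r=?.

g must be 5 (only option left). Eliminate 5 elsewhere: f.
q must be 7 (only option left). So f, h, p, r can't be 7.
f must be 1 (only option left).
p's domain is down to {4}, so p = 4. Eliminate 4 elsewhere: r.
r must be 6 (only option left). So e, h can't be 6.
That leaves h = 2. Remove 2 from e.
e must be 8 (only option left).

e=8, f=1, g=5, h=2, p=4, q=7, r=6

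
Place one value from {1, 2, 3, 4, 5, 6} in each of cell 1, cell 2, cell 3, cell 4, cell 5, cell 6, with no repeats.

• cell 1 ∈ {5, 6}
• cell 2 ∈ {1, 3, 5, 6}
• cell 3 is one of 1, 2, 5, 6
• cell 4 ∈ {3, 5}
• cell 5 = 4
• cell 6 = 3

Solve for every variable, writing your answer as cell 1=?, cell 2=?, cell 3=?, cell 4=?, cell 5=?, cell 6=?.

cell 5 has just one choice, so cell 5 = 4.
cell 6 has just one choice, so cell 6 = 3. So cell 2, cell 4 can't be 3.
cell 4's domain is down to {5}, so cell 4 = 5. Strike 5 from cell 1, cell 2, cell 3.
cell 1 must be 6 (only option left). Eliminate 6 elsewhere: cell 2, cell 3.
cell 2 has just one choice, so cell 2 = 1. Remove 1 from cell 3.
That leaves cell 3 = 2.

cell 1=6, cell 2=1, cell 3=2, cell 4=5, cell 5=4, cell 6=3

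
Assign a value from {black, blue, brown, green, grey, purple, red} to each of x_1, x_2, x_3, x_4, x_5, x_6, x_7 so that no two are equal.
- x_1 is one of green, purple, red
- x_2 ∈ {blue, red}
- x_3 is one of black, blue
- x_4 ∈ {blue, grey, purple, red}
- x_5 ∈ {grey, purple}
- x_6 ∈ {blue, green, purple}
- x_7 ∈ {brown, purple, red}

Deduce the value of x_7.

brown

Among the 7 variables, black fits only x_3 (and all 7 values in {black, blue, brown, green, grey, purple, red} must be used), so x_3 = black.
Among the 6 still-open variables, brown fits only x_7 (and all 6 values in {blue, brown, green, grey, purple, red} must be used), so x_7 = brown.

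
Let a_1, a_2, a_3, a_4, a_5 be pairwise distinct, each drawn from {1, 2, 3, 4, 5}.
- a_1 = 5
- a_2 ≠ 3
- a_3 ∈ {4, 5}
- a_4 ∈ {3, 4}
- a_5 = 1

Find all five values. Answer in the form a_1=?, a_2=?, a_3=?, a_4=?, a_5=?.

a_1=5, a_2=2, a_3=4, a_4=3, a_5=1

a_1 must be 5 (only option left). Eliminate 5 elsewhere: a_2, a_3.
a_3's domain is down to {4}, so a_3 = 4. Eliminate 4 elsewhere: a_2, a_4.
a_4 must be 3 (only option left).
That leaves a_5 = 1. Eliminate 1 elsewhere: a_2.
That leaves a_2 = 2.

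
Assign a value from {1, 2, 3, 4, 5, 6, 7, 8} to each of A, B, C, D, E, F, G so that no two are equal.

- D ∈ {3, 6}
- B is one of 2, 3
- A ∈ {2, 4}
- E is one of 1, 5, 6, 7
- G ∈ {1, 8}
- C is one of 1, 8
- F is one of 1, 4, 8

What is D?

C and G between them cover only {1, 8} — a naked pair. Remove those values from E, F.
F's domain is down to {4}, so F = 4. So A can't be 4.
A must be 2 (only option left). Strike 2 from B.
B has just one choice, so B = 3. Strike 3 from D.
So D = 6.

6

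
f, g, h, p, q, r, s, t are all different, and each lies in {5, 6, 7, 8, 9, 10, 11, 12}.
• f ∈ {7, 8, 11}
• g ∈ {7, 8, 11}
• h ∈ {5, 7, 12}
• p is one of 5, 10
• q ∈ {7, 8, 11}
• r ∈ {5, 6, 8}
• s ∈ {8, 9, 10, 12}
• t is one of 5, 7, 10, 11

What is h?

12

The 8 variables draw from only 8 values {5, 6, 7, 8, 9, 10, 11, 12}, so each is used; only r can be 6, hence r = 6.
The 7 still-open variables together cover exactly {5, 7, 8, 9, 10, 11, 12} — 7 values for 7 variables — and 9 appears only in s's list, so s = 9.
Among the 6 still-open variables, 12 fits only h (and all 6 values in {5, 7, 8, 10, 11, 12} must be used), so h = 12.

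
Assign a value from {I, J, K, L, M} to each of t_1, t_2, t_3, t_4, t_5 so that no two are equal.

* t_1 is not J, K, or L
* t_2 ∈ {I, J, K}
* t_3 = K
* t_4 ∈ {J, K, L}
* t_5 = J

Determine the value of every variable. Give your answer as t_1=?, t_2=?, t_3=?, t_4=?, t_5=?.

t_3 has just one choice, so t_3 = K. Remove K from t_2, t_4.
t_5 has just one choice, so t_5 = J. Strike J from t_2, t_4.
t_2 has just one choice, so t_2 = I. Eliminate I elsewhere: t_1.
t_4's domain is down to {L}, so t_4 = L.
t_1's domain is down to {M}, so t_1 = M.

t_1=M, t_2=I, t_3=K, t_4=L, t_5=J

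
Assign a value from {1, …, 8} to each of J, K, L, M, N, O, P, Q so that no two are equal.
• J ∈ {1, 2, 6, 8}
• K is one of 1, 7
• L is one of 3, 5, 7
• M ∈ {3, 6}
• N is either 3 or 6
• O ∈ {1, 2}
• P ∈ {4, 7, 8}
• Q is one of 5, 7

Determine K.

1

The 8 variables draw from only 8 values {1, 2, 3, 4, 5, 6, 7, 8}, so each is used; only P can be 4, hence P = 4.
Among the 7 still-open variables, 8 fits only J (and all 7 values in {1, 2, 3, 5, 6, 7, 8} must be used), so J = 8.
The 6 still-open variables together cover exactly {1, 2, 3, 5, 6, 7} — 6 values for 6 variables — and 2 appears only in O's list, so O = 2.
The 5 still-open variables draw from only 5 values {1, 3, 5, 6, 7}, so each is used; only K can be 1, hence K = 1.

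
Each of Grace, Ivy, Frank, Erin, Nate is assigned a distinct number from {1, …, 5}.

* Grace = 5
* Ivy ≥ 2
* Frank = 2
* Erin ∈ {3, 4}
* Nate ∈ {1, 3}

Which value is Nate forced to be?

Grace must be 5 (only option left). Eliminate 5 elsewhere: Ivy.
Frank's domain is down to {2}, so Frank = 2. Remove 2 from Ivy.
Among the 3 still-open variables, 1 fits only Nate (and all 3 values in {1, 3, 4} must be used), so Nate = 1.

1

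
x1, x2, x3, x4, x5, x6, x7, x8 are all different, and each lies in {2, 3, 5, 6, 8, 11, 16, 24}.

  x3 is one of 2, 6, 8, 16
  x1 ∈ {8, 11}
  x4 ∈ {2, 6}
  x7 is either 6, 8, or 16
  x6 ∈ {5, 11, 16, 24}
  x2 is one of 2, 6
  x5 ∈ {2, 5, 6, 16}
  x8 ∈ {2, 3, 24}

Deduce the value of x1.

11

The 8 variables together cover exactly {2, 3, 5, 6, 8, 11, 16, 24} — 8 values for 8 variables — and 3 appears only in x8's list, so x8 = 3.
The 7 still-open variables draw from only 7 values {2, 5, 6, 8, 11, 16, 24}, so each is used; only x6 can be 24, hence x6 = 24.
The 6 still-open variables together cover exactly {2, 5, 6, 8, 11, 16} — 6 values for 6 variables — and 5 appears only in x5's list, so x5 = 5.
Among the 5 still-open variables, 11 fits only x1 (and all 5 values in {2, 6, 8, 11, 16} must be used), so x1 = 11.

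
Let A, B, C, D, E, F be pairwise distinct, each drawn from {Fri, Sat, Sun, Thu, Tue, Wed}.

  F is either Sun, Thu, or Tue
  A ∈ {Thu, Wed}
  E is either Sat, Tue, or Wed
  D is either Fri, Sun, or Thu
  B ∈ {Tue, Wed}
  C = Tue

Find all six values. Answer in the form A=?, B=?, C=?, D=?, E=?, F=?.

C's domain is down to {Tue}, so C = Tue. So B, E, F can't be Tue.
B has just one choice, so B = Wed. Strike Wed from A, E.
E's domain is down to {Sat}, so E = Sat.
A's domain is down to {Thu}, so A = Thu. Remove Thu from D, F.
F must be Sun (only option left). So D can't be Sun.
That leaves D = Fri.

A=Thu, B=Wed, C=Tue, D=Fri, E=Sat, F=Sun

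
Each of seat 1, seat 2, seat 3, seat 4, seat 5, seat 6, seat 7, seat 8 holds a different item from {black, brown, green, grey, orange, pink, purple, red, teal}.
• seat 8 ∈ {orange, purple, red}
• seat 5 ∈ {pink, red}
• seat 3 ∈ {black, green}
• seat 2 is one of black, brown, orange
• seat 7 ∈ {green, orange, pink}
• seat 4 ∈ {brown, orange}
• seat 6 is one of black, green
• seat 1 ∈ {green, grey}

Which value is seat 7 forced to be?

pink

Among the 8 variables, grey fits only seat 1 (and all 8 values in {black, brown, green, grey, orange, pink, purple, red} must be used), so seat 1 = grey.
Among the 7 still-open variables, purple fits only seat 8 (and all 7 values in {black, brown, green, orange, pink, purple, red} must be used), so seat 8 = purple.
Among the 6 still-open variables, red fits only seat 5 (and all 6 values in {black, brown, green, orange, pink, red} must be used), so seat 5 = red.
Among the 5 still-open variables, pink fits only seat 7 (and all 5 values in {black, brown, green, orange, pink} must be used), so seat 7 = pink.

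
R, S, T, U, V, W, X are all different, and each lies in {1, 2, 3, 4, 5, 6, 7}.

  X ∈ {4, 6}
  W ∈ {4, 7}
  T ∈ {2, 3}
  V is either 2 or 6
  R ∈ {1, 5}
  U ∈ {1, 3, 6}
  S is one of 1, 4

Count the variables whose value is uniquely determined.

The 7 variables draw from only 7 values {1, 2, 3, 4, 5, 6, 7}, so each is used; only R can be 5, hence R = 5.
The 6 still-open variables draw from only 6 values {1, 2, 3, 4, 6, 7}, so each is used; only W can be 7, hence W = 7.
Determined: R=5, W=7. The other variables each still have more than one consistent value. That makes 2.

2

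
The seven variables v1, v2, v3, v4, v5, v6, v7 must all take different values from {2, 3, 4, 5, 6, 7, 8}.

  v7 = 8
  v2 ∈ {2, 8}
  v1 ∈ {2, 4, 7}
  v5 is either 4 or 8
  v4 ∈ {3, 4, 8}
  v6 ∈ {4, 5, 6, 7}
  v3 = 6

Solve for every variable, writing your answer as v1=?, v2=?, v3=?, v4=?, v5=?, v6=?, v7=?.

v3's domain is down to {6}, so v3 = 6. Strike 6 from v6.
v7 has just one choice, so v7 = 8. Strike 8 from v2, v4, v5.
v2 has just one choice, so v2 = 2. So v1 can't be 2.
That leaves v5 = 4. Eliminate 4 elsewhere: v1, v4, v6.
v1's domain is down to {7}, so v1 = 7. Remove 7 from v6.
v4 must be 3 (only option left).
v6 has just one choice, so v6 = 5.

v1=7, v2=2, v3=6, v4=3, v5=4, v6=5, v7=8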